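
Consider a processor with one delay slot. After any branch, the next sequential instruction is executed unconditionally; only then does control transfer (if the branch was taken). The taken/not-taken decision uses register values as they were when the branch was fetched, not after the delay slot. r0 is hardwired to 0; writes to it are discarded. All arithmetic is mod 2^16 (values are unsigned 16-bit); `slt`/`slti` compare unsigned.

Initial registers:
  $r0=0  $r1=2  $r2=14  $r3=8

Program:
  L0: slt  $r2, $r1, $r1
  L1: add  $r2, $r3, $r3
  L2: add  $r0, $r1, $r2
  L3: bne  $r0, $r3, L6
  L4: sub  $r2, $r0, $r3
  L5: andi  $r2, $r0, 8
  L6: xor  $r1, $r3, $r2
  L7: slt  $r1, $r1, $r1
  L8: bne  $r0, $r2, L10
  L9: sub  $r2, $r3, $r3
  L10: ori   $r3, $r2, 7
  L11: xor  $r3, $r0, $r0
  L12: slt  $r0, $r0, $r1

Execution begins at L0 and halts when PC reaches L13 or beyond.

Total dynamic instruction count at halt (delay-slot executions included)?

12

[0] slt  $r2, $r1, $r1  →  {$r0:0, $r1:2, $r2:0, $r3:8}
[1] add  $r2, $r3, $r3  →  {$r0:0, $r1:2, $r2:16, $r3:8}
[2] add  $r0, $r1, $r2  →  {$r0:0, $r1:2, $r2:16, $r3:8}
[3] bne  $r0, $r3, L6  →  {$r0:0, $r1:2, $r2:16, $r3:8}  ⟨branch taken⟩
[4] sub  $r2, $r0, $r3  →  {$r0:0, $r1:2, $r2:65528, $r3:8}
[6] xor  $r1, $r3, $r2  →  {$r0:0, $r1:65520, $r2:65528, $r3:8}
[7] slt  $r1, $r1, $r1  →  {$r0:0, $r1:0, $r2:65528, $r3:8}
[8] bne  $r0, $r2, L10  →  {$r0:0, $r1:0, $r2:65528, $r3:8}  ⟨branch taken⟩
[9] sub  $r2, $r3, $r3  →  {$r0:0, $r1:0, $r2:0, $r3:8}
[10] ori   $r3, $r2, 7  →  {$r0:0, $r1:0, $r2:0, $r3:7}
[11] xor  $r3, $r0, $r0  →  {$r0:0, $r1:0, $r2:0, $r3:0}
[12] slt  $r0, $r0, $r1  →  {$r0:0, $r1:0, $r2:0, $r3:0}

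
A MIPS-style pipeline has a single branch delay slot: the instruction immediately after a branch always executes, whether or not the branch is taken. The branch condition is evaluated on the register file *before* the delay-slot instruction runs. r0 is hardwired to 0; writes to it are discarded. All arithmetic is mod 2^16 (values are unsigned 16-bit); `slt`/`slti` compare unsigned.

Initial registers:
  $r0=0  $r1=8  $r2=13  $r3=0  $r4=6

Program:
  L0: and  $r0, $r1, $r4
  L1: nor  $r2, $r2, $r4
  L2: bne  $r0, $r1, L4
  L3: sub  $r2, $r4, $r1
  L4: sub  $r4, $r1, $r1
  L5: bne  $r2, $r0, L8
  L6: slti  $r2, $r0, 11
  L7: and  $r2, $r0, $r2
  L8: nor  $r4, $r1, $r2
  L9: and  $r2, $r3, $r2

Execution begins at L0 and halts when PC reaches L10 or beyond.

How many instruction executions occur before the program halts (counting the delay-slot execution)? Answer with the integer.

9

  step pc=0: and  $r0, $r1, $r4  regs=(0,8,13,0,6)
  step pc=1: nor  $r2, $r2, $r4  regs=(0,8,65520,0,6)
  step pc=2: bne  $r0, $r1, L4  cond=T  regs=(0,8,65520,0,6)
  step pc=3: sub  $r2, $r4, $r1  regs=(0,8,65534,0,6)
  step pc=4: sub  $r4, $r1, $r1  regs=(0,8,65534,0,0)
  step pc=5: bne  $r2, $r0, L8  cond=T  regs=(0,8,65534,0,0)
  step pc=6: slti  $r2, $r0, 11  regs=(0,8,1,0,0)
  step pc=8: nor  $r4, $r1, $r2  regs=(0,8,1,0,65526)
  step pc=9: and  $r2, $r3, $r2  regs=(0,8,0,0,65526)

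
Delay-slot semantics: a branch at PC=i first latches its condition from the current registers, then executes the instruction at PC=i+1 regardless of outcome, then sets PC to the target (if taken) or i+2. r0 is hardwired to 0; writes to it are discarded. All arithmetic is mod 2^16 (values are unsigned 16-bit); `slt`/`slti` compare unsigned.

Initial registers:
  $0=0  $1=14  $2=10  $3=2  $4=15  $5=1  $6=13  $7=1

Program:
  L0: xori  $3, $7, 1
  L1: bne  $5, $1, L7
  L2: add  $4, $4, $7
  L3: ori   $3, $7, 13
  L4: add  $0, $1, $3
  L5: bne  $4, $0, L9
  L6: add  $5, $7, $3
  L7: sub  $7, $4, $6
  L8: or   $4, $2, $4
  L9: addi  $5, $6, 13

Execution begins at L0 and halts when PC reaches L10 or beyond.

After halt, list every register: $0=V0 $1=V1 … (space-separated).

$0=0 $1=14 $2=10 $3=0 $4=26 $5=26 $6=13 $7=3

#0 xori  $3, $7, 1 ; 0/14/10/0/15/1/13/1
#1 bne  $5, $1, L7 ; 0/14/10/0/15/1/13/1 ; →target
#2 add  $4, $4, $7 ; 0/14/10/0/16/1/13/1
#7 sub  $7, $4, $6 ; 0/14/10/0/16/1/13/3
#8 or   $4, $2, $4 ; 0/14/10/0/26/1/13/3
#9 addi  $5, $6, 13 ; 0/14/10/0/26/26/13/3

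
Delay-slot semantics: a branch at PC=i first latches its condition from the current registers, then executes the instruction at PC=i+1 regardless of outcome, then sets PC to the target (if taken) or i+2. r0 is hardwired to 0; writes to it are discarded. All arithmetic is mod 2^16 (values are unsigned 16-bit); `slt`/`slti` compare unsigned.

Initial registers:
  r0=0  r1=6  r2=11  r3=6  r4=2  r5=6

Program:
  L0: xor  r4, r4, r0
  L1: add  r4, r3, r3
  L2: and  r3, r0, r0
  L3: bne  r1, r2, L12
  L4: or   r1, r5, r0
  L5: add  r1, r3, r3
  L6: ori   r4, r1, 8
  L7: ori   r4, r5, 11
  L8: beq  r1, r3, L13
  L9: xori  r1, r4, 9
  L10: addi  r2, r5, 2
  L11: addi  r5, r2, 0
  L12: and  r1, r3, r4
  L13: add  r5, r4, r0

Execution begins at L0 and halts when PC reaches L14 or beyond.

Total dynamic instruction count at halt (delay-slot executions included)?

PC=0  xor  r4, r4, r0        | r0=0 r1=6 r2=11 r3=6 r4=2 r5=6
PC=1  add  r4, r3, r3        | r0=0 r1=6 r2=11 r3=6 r4=12 r5=6
PC=2  and  r3, r0, r0        | r0=0 r1=6 r2=11 r3=0 r4=12 r5=6
PC=3  bne  r1, r2, L12       | r0=0 r1=6 r2=11 r3=0 r4=12 r5=6  [TAKEN]
PC=4  or   r1, r5, r0        | r0=0 r1=6 r2=11 r3=0 r4=12 r5=6
PC=12 and  r1, r3, r4        | r0=0 r1=0 r2=11 r3=0 r4=12 r5=6
PC=13 add  r5, r4, r0        | r0=0 r1=0 r2=11 r3=0 r4=12 r5=12

7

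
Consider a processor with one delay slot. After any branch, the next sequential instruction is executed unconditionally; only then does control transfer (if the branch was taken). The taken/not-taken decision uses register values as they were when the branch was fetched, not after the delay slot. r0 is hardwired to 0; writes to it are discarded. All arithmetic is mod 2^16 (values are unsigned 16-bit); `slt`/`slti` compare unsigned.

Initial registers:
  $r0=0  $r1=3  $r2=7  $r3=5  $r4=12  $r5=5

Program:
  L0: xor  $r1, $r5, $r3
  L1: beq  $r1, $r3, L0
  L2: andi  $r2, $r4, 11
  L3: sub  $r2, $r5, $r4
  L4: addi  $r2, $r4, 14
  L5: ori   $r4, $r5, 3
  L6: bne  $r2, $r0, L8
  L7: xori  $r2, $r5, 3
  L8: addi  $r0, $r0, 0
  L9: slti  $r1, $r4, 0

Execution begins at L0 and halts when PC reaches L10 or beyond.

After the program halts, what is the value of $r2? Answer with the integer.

  step pc=0: xor  $r1, $r5, $r3  regs=(0,0,7,5,12,5)
  step pc=1: beq  $r1, $r3, L0  cond=F  regs=(0,0,7,5,12,5)
  step pc=2: andi  $r2, $r4, 11  regs=(0,0,8,5,12,5)
  step pc=3: sub  $r2, $r5, $r4  regs=(0,0,65529,5,12,5)
  step pc=4: addi  $r2, $r4, 14  regs=(0,0,26,5,12,5)
  step pc=5: ori   $r4, $r5, 3  regs=(0,0,26,5,7,5)
  step pc=6: bne  $r2, $r0, L8  cond=T  regs=(0,0,26,5,7,5)
  step pc=7: xori  $r2, $r5, 3  regs=(0,0,6,5,7,5)
  step pc=8: addi  $r0, $r0, 0  regs=(0,0,6,5,7,5)
  step pc=9: slti  $r1, $r4, 0  regs=(0,0,6,5,7,5)

6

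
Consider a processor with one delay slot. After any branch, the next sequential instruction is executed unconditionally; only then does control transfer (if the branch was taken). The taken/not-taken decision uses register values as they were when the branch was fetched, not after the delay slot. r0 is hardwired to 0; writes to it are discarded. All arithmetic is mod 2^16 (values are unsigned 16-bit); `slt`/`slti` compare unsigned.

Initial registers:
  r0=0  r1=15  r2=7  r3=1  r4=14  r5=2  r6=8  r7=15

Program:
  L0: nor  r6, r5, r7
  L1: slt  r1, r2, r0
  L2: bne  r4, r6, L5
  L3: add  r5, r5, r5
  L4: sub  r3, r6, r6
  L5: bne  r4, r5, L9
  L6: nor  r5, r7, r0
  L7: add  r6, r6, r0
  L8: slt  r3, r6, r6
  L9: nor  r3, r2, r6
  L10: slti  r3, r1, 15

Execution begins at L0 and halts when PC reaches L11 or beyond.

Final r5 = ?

  step pc=0: nor  r6, r5, r7  regs=(0,15,7,1,14,2,65520,15)
  step pc=1: slt  r1, r2, r0  regs=(0,0,7,1,14,2,65520,15)
  step pc=2: bne  r4, r6, L5  cond=T  regs=(0,0,7,1,14,2,65520,15)
  step pc=3: add  r5, r5, r5  regs=(0,0,7,1,14,4,65520,15)
  step pc=5: bne  r4, r5, L9  cond=T  regs=(0,0,7,1,14,4,65520,15)
  step pc=6: nor  r5, r7, r0  regs=(0,0,7,1,14,65520,65520,15)
  step pc=9: nor  r3, r2, r6  regs=(0,0,7,8,14,65520,65520,15)
  step pc=10: slti  r3, r1, 15  regs=(0,0,7,1,14,65520,65520,15)

65520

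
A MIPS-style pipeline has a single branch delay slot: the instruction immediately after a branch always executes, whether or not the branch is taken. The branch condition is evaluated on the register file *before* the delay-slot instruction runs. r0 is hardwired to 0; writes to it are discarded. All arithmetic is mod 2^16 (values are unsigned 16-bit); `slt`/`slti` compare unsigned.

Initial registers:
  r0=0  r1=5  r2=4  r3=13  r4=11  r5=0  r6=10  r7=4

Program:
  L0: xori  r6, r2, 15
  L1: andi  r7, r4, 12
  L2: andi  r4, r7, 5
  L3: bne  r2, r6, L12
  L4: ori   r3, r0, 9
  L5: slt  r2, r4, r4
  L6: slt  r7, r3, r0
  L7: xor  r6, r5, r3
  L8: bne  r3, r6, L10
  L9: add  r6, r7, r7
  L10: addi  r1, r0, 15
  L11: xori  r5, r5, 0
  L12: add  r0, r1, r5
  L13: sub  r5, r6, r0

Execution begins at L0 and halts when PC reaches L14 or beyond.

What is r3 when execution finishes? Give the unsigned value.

9

[0] xori  r6, r2, 15  →  {r0:0, r1:5, r2:4, r3:13, r4:11, r5:0, r6:11, r7:4}
[1] andi  r7, r4, 12  →  {r0:0, r1:5, r2:4, r3:13, r4:11, r5:0, r6:11, r7:8}
[2] andi  r4, r7, 5  →  {r0:0, r1:5, r2:4, r3:13, r4:0, r5:0, r6:11, r7:8}
[3] bne  r2, r6, L12  →  {r0:0, r1:5, r2:4, r3:13, r4:0, r5:0, r6:11, r7:8}  ⟨branch taken⟩
[4] ori   r3, r0, 9  →  {r0:0, r1:5, r2:4, r3:9, r4:0, r5:0, r6:11, r7:8}
[12] add  r0, r1, r5  →  {r0:0, r1:5, r2:4, r3:9, r4:0, r5:0, r6:11, r7:8}
[13] sub  r5, r6, r0  →  {r0:0, r1:5, r2:4, r3:9, r4:0, r5:11, r6:11, r7:8}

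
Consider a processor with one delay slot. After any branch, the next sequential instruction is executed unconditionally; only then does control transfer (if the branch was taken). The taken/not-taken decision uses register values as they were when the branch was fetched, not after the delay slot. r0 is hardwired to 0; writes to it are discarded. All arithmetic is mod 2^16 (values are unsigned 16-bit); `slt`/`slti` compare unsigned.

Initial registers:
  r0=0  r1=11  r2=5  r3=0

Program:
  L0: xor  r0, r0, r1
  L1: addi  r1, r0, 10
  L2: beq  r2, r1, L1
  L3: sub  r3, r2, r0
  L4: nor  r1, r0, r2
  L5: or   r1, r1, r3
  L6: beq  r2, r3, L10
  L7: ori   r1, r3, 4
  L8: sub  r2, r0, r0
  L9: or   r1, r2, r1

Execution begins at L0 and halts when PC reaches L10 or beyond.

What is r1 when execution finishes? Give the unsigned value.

PC=0  xor  r0, r0, r1        | r0=0 r1=11 r2=5 r3=0
PC=1  addi  r1, r0, 10       | r0=0 r1=10 r2=5 r3=0
PC=2  beq  r2, r1, L1        | r0=0 r1=10 r2=5 r3=0  [not taken]
PC=3  sub  r3, r2, r0        | r0=0 r1=10 r2=5 r3=5
PC=4  nor  r1, r0, r2        | r0=0 r1=65530 r2=5 r3=5
PC=5  or   r1, r1, r3        | r0=0 r1=65535 r2=5 r3=5
PC=6  beq  r2, r3, L10       | r0=0 r1=65535 r2=5 r3=5  [TAKEN]
PC=7  ori   r1, r3, 4        | r0=0 r1=5 r2=5 r3=5

5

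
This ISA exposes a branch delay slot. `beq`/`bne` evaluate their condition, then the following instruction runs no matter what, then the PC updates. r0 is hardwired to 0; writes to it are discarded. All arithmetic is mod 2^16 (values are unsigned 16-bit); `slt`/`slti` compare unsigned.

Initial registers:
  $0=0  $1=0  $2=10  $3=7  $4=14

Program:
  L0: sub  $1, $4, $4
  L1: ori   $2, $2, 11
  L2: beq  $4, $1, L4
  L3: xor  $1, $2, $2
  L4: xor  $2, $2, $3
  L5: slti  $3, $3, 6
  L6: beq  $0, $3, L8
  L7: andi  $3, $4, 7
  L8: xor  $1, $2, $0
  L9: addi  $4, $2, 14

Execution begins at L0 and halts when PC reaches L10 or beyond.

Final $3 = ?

6

#0 sub  $1, $4, $4 ; 0/0/10/7/14
#1 ori   $2, $2, 11 ; 0/0/11/7/14
#2 beq  $4, $1, L4 ; 0/0/11/7/14 ; →fallthru
#3 xor  $1, $2, $2 ; 0/0/11/7/14
#4 xor  $2, $2, $3 ; 0/0/12/7/14
#5 slti  $3, $3, 6 ; 0/0/12/0/14
#6 beq  $0, $3, L8 ; 0/0/12/0/14 ; →target
#7 andi  $3, $4, 7 ; 0/0/12/6/14
#8 xor  $1, $2, $0 ; 0/12/12/6/14
#9 addi  $4, $2, 14 ; 0/12/12/6/26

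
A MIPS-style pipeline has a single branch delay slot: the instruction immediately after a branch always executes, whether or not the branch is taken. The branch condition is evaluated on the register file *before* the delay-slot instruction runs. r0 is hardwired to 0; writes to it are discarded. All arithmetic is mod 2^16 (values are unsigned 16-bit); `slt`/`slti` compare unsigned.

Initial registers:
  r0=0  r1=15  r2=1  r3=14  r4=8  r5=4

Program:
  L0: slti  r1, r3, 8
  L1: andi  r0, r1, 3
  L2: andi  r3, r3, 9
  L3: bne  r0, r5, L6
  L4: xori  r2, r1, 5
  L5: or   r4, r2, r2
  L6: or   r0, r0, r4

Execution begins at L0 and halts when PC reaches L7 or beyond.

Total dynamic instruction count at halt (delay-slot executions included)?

6

[0] slti  r1, r3, 8  →  {r0:0, r1:0, r2:1, r3:14, r4:8, r5:4}
[1] andi  r0, r1, 3  →  {r0:0, r1:0, r2:1, r3:14, r4:8, r5:4}
[2] andi  r3, r3, 9  →  {r0:0, r1:0, r2:1, r3:8, r4:8, r5:4}
[3] bne  r0, r5, L6  →  {r0:0, r1:0, r2:1, r3:8, r4:8, r5:4}  ⟨branch taken⟩
[4] xori  r2, r1, 5  →  {r0:0, r1:0, r2:5, r3:8, r4:8, r5:4}
[6] or   r0, r0, r4  →  {r0:0, r1:0, r2:5, r3:8, r4:8, r5:4}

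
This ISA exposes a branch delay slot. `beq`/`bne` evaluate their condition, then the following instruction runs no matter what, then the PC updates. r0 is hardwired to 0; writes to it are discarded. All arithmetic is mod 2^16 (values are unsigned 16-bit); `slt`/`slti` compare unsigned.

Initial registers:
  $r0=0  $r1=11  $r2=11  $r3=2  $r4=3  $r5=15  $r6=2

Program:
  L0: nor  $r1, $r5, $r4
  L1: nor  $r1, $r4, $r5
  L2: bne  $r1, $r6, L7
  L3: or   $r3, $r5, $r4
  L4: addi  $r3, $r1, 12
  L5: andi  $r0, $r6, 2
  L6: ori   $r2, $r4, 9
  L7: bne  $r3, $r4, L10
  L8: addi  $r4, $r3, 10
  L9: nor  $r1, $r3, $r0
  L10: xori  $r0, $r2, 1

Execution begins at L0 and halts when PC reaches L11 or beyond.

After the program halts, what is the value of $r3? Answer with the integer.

PC=0  nor  $r1, $r5, $r4     | $r0=0 $r1=65520 $r2=11 $r3=2 $r4=3 $r5=15 $r6=2
PC=1  nor  $r1, $r4, $r5     | $r0=0 $r1=65520 $r2=11 $r3=2 $r4=3 $r5=15 $r6=2
PC=2  bne  $r1, $r6, L7      | $r0=0 $r1=65520 $r2=11 $r3=2 $r4=3 $r5=15 $r6=2  [TAKEN]
PC=3  or   $r3, $r5, $r4     | $r0=0 $r1=65520 $r2=11 $r3=15 $r4=3 $r5=15 $r6=2
PC=7  bne  $r3, $r4, L10     | $r0=0 $r1=65520 $r2=11 $r3=15 $r4=3 $r5=15 $r6=2  [TAKEN]
PC=8  addi  $r4, $r3, 10     | $r0=0 $r1=65520 $r2=11 $r3=15 $r4=25 $r5=15 $r6=2
PC=10 xori  $r0, $r2, 1      | $r0=0 $r1=65520 $r2=11 $r3=15 $r4=25 $r5=15 $r6=2

15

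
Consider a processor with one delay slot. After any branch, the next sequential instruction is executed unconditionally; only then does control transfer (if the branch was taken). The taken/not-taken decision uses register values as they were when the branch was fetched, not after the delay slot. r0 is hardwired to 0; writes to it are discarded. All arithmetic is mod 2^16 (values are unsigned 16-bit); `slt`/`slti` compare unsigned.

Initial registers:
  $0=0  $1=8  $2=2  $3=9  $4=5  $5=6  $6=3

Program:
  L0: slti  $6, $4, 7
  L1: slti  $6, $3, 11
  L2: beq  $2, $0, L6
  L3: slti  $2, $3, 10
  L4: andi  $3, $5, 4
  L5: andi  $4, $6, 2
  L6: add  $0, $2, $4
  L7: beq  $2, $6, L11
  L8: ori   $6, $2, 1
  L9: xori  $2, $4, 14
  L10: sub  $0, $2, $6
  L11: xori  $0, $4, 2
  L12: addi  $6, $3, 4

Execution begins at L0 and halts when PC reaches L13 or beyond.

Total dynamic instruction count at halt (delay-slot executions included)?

#0 slti  $6, $4, 7 ; 0/8/2/9/5/6/1
#1 slti  $6, $3, 11 ; 0/8/2/9/5/6/1
#2 beq  $2, $0, L6 ; 0/8/2/9/5/6/1 ; →fallthru
#3 slti  $2, $3, 10 ; 0/8/1/9/5/6/1
#4 andi  $3, $5, 4 ; 0/8/1/4/5/6/1
#5 andi  $4, $6, 2 ; 0/8/1/4/0/6/1
#6 add  $0, $2, $4 ; 0/8/1/4/0/6/1
#7 beq  $2, $6, L11 ; 0/8/1/4/0/6/1 ; →target
#8 ori   $6, $2, 1 ; 0/8/1/4/0/6/1
#11 xori  $0, $4, 2 ; 0/8/1/4/0/6/1
#12 addi  $6, $3, 4 ; 0/8/1/4/0/6/8

11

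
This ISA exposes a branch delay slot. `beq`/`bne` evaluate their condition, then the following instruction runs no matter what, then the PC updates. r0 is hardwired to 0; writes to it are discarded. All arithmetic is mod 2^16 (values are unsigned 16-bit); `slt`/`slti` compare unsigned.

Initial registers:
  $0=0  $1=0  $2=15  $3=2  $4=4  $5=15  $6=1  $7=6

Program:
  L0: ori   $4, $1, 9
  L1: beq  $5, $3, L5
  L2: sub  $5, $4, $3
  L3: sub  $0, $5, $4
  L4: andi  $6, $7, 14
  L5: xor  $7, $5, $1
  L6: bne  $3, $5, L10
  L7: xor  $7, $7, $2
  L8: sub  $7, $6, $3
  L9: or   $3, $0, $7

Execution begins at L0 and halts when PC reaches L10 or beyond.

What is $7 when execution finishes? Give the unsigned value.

[0] ori   $4, $1, 9  →  {$0:0, $1:0, $2:15, $3:2, $4:9, $5:15, $6:1, $7:6}
[1] beq  $5, $3, L5  →  {$0:0, $1:0, $2:15, $3:2, $4:9, $5:15, $6:1, $7:6}  ⟨branch fallthrough⟩
[2] sub  $5, $4, $3  →  {$0:0, $1:0, $2:15, $3:2, $4:9, $5:7, $6:1, $7:6}
[3] sub  $0, $5, $4  →  {$0:0, $1:0, $2:15, $3:2, $4:9, $5:7, $6:1, $7:6}
[4] andi  $6, $7, 14  →  {$0:0, $1:0, $2:15, $3:2, $4:9, $5:7, $6:6, $7:6}
[5] xor  $7, $5, $1  →  {$0:0, $1:0, $2:15, $3:2, $4:9, $5:7, $6:6, $7:7}
[6] bne  $3, $5, L10  →  {$0:0, $1:0, $2:15, $3:2, $4:9, $5:7, $6:6, $7:7}  ⟨branch taken⟩
[7] xor  $7, $7, $2  →  {$0:0, $1:0, $2:15, $3:2, $4:9, $5:7, $6:6, $7:8}

8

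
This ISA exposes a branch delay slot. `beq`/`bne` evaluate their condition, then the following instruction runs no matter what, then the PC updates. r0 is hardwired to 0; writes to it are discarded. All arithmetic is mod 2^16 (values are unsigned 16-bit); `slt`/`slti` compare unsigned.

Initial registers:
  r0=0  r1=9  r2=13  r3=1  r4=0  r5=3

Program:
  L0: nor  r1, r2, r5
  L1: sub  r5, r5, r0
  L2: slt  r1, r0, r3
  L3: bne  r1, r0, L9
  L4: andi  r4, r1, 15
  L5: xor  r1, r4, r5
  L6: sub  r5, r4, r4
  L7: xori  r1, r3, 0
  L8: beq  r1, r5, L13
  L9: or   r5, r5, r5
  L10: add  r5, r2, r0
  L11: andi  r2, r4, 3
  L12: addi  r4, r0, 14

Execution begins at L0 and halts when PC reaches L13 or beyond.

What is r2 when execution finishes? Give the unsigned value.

1

[0] nor  r1, r2, r5  →  {r0:0, r1:65520, r2:13, r3:1, r4:0, r5:3}
[1] sub  r5, r5, r0  →  {r0:0, r1:65520, r2:13, r3:1, r4:0, r5:3}
[2] slt  r1, r0, r3  →  {r0:0, r1:1, r2:13, r3:1, r4:0, r5:3}
[3] bne  r1, r0, L9  →  {r0:0, r1:1, r2:13, r3:1, r4:0, r5:3}  ⟨branch taken⟩
[4] andi  r4, r1, 15  →  {r0:0, r1:1, r2:13, r3:1, r4:1, r5:3}
[9] or   r5, r5, r5  →  {r0:0, r1:1, r2:13, r3:1, r4:1, r5:3}
[10] add  r5, r2, r0  →  {r0:0, r1:1, r2:13, r3:1, r4:1, r5:13}
[11] andi  r2, r4, 3  →  {r0:0, r1:1, r2:1, r3:1, r4:1, r5:13}
[12] addi  r4, r0, 14  →  {r0:0, r1:1, r2:1, r3:1, r4:14, r5:13}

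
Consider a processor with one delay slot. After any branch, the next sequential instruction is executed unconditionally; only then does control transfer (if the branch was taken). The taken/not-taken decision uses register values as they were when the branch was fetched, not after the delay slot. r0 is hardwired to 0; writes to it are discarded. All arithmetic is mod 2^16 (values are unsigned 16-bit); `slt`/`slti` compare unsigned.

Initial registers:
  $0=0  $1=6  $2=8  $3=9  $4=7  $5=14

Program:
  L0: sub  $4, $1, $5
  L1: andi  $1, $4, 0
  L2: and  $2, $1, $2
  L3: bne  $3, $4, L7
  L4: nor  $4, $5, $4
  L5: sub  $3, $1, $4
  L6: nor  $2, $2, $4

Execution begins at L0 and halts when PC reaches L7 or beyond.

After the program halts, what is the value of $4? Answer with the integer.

[0] sub  $4, $1, $5  →  {$0:0, $1:6, $2:8, $3:9, $4:65528, $5:14}
[1] andi  $1, $4, 0  →  {$0:0, $1:0, $2:8, $3:9, $4:65528, $5:14}
[2] and  $2, $1, $2  →  {$0:0, $1:0, $2:0, $3:9, $4:65528, $5:14}
[3] bne  $3, $4, L7  →  {$0:0, $1:0, $2:0, $3:9, $4:65528, $5:14}  ⟨branch taken⟩
[4] nor  $4, $5, $4  →  {$0:0, $1:0, $2:0, $3:9, $4:1, $5:14}

1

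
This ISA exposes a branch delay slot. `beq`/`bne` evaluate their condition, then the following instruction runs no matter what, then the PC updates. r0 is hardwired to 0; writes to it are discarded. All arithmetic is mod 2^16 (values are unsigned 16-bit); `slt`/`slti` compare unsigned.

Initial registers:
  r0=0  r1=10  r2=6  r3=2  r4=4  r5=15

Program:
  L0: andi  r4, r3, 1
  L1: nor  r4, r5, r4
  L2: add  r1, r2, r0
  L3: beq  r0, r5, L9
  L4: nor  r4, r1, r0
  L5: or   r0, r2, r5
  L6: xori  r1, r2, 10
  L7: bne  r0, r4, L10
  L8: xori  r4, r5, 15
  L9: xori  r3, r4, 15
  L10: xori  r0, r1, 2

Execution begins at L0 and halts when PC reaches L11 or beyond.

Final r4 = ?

0

PC=0  andi  r4, r3, 1        | r0=0 r1=10 r2=6 r3=2 r4=0 r5=15
PC=1  nor  r4, r5, r4        | r0=0 r1=10 r2=6 r3=2 r4=65520 r5=15
PC=2  add  r1, r2, r0        | r0=0 r1=6 r2=6 r3=2 r4=65520 r5=15
PC=3  beq  r0, r5, L9        | r0=0 r1=6 r2=6 r3=2 r4=65520 r5=15  [not taken]
PC=4  nor  r4, r1, r0        | r0=0 r1=6 r2=6 r3=2 r4=65529 r5=15
PC=5  or   r0, r2, r5        | r0=0 r1=6 r2=6 r3=2 r4=65529 r5=15
PC=6  xori  r1, r2, 10       | r0=0 r1=12 r2=6 r3=2 r4=65529 r5=15
PC=7  bne  r0, r4, L10       | r0=0 r1=12 r2=6 r3=2 r4=65529 r5=15  [TAKEN]
PC=8  xori  r4, r5, 15       | r0=0 r1=12 r2=6 r3=2 r4=0 r5=15
PC=10 xori  r0, r1, 2        | r0=0 r1=12 r2=6 r3=2 r4=0 r5=15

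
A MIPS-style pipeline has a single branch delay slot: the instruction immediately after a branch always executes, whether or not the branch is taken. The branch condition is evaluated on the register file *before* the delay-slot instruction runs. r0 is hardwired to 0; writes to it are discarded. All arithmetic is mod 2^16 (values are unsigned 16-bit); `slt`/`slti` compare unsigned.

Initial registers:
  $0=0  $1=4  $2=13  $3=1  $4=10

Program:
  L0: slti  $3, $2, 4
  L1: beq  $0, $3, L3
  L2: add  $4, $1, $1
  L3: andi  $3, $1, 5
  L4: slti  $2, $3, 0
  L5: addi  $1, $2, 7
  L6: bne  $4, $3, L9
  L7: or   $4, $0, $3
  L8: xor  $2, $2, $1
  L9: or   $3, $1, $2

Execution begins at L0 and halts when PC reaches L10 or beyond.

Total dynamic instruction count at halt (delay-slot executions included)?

  step pc=0: slti  $3, $2, 4  regs=(0,4,13,0,10)
  step pc=1: beq  $0, $3, L3  cond=T  regs=(0,4,13,0,10)
  step pc=2: add  $4, $1, $1  regs=(0,4,13,0,8)
  step pc=3: andi  $3, $1, 5  regs=(0,4,13,4,8)
  step pc=4: slti  $2, $3, 0  regs=(0,4,0,4,8)
  step pc=5: addi  $1, $2, 7  regs=(0,7,0,4,8)
  step pc=6: bne  $4, $3, L9  cond=T  regs=(0,7,0,4,8)
  step pc=7: or   $4, $0, $3  regs=(0,7,0,4,4)
  step pc=9: or   $3, $1, $2  regs=(0,7,0,7,4)

9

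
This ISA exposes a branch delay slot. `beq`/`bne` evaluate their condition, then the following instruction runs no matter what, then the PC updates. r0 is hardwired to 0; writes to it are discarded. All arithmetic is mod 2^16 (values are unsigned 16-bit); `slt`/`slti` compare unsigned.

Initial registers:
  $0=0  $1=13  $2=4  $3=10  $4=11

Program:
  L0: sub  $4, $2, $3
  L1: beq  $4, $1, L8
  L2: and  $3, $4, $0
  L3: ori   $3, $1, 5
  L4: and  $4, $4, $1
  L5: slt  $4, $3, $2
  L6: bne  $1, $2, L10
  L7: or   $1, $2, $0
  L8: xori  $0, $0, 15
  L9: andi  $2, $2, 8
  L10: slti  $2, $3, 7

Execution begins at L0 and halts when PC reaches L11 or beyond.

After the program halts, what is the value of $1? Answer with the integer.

PC=0  sub  $4, $2, $3        | $0=0 $1=13 $2=4 $3=10 $4=65530
PC=1  beq  $4, $1, L8        | $0=0 $1=13 $2=4 $3=10 $4=65530  [not taken]
PC=2  and  $3, $4, $0        | $0=0 $1=13 $2=4 $3=0 $4=65530
PC=3  ori   $3, $1, 5        | $0=0 $1=13 $2=4 $3=13 $4=65530
PC=4  and  $4, $4, $1        | $0=0 $1=13 $2=4 $3=13 $4=8
PC=5  slt  $4, $3, $2        | $0=0 $1=13 $2=4 $3=13 $4=0
PC=6  bne  $1, $2, L10       | $0=0 $1=13 $2=4 $3=13 $4=0  [TAKEN]
PC=7  or   $1, $2, $0        | $0=0 $1=4 $2=4 $3=13 $4=0
PC=10 slti  $2, $3, 7        | $0=0 $1=4 $2=0 $3=13 $4=0

4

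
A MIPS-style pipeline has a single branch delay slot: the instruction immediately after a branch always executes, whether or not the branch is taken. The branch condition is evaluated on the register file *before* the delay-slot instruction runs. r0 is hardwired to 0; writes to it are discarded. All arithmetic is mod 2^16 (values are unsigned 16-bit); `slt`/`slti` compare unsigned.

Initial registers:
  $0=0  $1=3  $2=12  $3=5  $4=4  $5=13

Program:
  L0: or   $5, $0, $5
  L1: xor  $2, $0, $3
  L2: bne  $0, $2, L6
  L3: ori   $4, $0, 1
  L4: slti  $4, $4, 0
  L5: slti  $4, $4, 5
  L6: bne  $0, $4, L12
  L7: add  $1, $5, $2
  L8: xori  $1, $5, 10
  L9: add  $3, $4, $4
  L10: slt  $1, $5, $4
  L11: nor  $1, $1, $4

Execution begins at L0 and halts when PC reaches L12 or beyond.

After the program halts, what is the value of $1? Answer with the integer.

18

PC=0  or   $5, $0, $5        | $0=0 $1=3 $2=12 $3=5 $4=4 $5=13
PC=1  xor  $2, $0, $3        | $0=0 $1=3 $2=5 $3=5 $4=4 $5=13
PC=2  bne  $0, $2, L6        | $0=0 $1=3 $2=5 $3=5 $4=4 $5=13  [TAKEN]
PC=3  ori   $4, $0, 1        | $0=0 $1=3 $2=5 $3=5 $4=1 $5=13
PC=6  bne  $0, $4, L12       | $0=0 $1=3 $2=5 $3=5 $4=1 $5=13  [TAKEN]
PC=7  add  $1, $5, $2        | $0=0 $1=18 $2=5 $3=5 $4=1 $5=13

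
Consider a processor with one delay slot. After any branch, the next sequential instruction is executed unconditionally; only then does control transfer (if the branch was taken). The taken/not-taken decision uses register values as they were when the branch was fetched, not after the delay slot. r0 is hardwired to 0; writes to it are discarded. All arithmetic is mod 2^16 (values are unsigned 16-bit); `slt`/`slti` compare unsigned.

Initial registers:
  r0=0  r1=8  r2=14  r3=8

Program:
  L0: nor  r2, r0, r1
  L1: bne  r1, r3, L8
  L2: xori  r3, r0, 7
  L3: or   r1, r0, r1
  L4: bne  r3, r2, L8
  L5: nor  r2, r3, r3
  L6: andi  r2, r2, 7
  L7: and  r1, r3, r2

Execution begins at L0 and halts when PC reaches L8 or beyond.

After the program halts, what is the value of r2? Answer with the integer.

#0 nor  r2, r0, r1 ; 0/8/65527/8
#1 bne  r1, r3, L8 ; 0/8/65527/8 ; →fallthru
#2 xori  r3, r0, 7 ; 0/8/65527/7
#3 or   r1, r0, r1 ; 0/8/65527/7
#4 bne  r3, r2, L8 ; 0/8/65527/7 ; →target
#5 nor  r2, r3, r3 ; 0/8/65528/7

65528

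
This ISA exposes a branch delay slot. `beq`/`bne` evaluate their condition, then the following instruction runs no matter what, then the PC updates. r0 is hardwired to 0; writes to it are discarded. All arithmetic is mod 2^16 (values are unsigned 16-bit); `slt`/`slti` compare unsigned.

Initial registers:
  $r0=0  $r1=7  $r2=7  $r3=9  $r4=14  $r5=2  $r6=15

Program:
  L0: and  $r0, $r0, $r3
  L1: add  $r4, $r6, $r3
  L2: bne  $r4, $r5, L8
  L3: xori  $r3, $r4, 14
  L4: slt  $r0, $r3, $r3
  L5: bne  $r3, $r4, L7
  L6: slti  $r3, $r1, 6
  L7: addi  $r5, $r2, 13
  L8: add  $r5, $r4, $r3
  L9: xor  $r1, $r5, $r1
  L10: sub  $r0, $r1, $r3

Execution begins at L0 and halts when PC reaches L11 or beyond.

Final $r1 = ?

#0 and  $r0, $r0, $r3 ; 0/7/7/9/14/2/15
#1 add  $r4, $r6, $r3 ; 0/7/7/9/24/2/15
#2 bne  $r4, $r5, L8 ; 0/7/7/9/24/2/15 ; →target
#3 xori  $r3, $r4, 14 ; 0/7/7/22/24/2/15
#8 add  $r5, $r4, $r3 ; 0/7/7/22/24/46/15
#9 xor  $r1, $r5, $r1 ; 0/41/7/22/24/46/15
#10 sub  $r0, $r1, $r3 ; 0/41/7/22/24/46/15

41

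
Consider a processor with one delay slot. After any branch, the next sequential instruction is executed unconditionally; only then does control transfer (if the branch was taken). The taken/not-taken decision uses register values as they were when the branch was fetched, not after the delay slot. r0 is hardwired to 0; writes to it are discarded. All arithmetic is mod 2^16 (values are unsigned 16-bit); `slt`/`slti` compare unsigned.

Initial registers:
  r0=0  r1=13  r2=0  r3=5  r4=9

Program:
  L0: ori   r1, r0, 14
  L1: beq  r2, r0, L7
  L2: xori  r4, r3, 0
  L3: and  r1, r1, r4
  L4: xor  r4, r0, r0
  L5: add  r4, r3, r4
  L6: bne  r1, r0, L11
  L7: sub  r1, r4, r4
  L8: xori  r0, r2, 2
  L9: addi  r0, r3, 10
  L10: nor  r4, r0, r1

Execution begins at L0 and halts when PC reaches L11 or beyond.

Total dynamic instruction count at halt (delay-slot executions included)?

#0 ori   r1, r0, 14 ; 0/14/0/5/9
#1 beq  r2, r0, L7 ; 0/14/0/5/9 ; →target
#2 xori  r4, r3, 0 ; 0/14/0/5/5
#7 sub  r1, r4, r4 ; 0/0/0/5/5
#8 xori  r0, r2, 2 ; 0/0/0/5/5
#9 addi  r0, r3, 10 ; 0/0/0/5/5
#10 nor  r4, r0, r1 ; 0/0/0/5/65535

7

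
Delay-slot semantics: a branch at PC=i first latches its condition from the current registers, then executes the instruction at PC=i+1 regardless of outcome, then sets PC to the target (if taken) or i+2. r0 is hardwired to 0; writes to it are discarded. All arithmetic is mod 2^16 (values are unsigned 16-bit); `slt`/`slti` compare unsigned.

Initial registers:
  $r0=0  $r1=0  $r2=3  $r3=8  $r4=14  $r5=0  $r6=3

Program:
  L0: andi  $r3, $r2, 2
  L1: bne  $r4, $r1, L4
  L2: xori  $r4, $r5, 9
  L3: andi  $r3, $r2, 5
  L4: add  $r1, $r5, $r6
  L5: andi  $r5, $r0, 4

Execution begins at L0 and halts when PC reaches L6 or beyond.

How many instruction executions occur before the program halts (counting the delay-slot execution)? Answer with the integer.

5

#0 andi  $r3, $r2, 2 ; 0/0/3/2/14/0/3
#1 bne  $r4, $r1, L4 ; 0/0/3/2/14/0/3 ; →target
#2 xori  $r4, $r5, 9 ; 0/0/3/2/9/0/3
#4 add  $r1, $r5, $r6 ; 0/3/3/2/9/0/3
#5 andi  $r5, $r0, 4 ; 0/3/3/2/9/0/3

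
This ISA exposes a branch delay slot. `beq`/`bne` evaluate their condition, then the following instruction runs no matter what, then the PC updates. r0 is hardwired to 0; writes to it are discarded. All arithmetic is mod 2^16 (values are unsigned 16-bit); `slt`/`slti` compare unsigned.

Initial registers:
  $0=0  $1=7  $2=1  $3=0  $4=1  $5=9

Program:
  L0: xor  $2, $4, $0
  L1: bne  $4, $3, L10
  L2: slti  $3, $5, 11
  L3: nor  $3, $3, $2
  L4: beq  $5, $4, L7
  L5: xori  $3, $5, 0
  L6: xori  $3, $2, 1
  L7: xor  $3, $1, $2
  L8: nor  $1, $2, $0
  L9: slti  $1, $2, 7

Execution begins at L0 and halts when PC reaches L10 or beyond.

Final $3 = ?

1

[0] xor  $2, $4, $0  →  {$0:0, $1:7, $2:1, $3:0, $4:1, $5:9}
[1] bne  $4, $3, L10  →  {$0:0, $1:7, $2:1, $3:0, $4:1, $5:9}  ⟨branch taken⟩
[2] slti  $3, $5, 11  →  {$0:0, $1:7, $2:1, $3:1, $4:1, $5:9}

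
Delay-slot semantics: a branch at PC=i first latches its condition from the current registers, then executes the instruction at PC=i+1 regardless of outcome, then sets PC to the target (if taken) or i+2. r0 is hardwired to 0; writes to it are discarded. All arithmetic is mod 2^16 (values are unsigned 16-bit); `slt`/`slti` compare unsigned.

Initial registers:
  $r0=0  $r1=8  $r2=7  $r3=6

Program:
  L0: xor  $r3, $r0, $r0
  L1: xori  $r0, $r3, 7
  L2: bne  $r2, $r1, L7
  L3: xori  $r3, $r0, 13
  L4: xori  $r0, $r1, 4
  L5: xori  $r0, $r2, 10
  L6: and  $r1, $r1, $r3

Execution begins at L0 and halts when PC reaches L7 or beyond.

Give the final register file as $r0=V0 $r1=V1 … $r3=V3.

$r0=0 $r1=8 $r2=7 $r3=13

#0 xor  $r3, $r0, $r0 ; 0/8/7/0
#1 xori  $r0, $r3, 7 ; 0/8/7/0
#2 bne  $r2, $r1, L7 ; 0/8/7/0 ; →target
#3 xori  $r3, $r0, 13 ; 0/8/7/13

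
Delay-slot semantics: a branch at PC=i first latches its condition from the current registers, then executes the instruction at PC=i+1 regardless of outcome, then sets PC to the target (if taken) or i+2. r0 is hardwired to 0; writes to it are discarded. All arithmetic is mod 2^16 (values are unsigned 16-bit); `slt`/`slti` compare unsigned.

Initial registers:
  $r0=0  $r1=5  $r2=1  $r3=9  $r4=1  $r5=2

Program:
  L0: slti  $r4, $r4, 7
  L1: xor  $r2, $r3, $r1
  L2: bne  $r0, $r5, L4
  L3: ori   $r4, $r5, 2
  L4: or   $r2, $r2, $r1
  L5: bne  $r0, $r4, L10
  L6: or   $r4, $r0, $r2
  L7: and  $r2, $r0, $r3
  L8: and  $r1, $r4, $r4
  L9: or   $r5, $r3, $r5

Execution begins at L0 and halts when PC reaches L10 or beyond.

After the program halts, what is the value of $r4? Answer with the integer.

PC=0  slti  $r4, $r4, 7      | $r0=0 $r1=5 $r2=1 $r3=9 $r4=1 $r5=2
PC=1  xor  $r2, $r3, $r1     | $r0=0 $r1=5 $r2=12 $r3=9 $r4=1 $r5=2
PC=2  bne  $r0, $r5, L4      | $r0=0 $r1=5 $r2=12 $r3=9 $r4=1 $r5=2  [TAKEN]
PC=3  ori   $r4, $r5, 2      | $r0=0 $r1=5 $r2=12 $r3=9 $r4=2 $r5=2
PC=4  or   $r2, $r2, $r1     | $r0=0 $r1=5 $r2=13 $r3=9 $r4=2 $r5=2
PC=5  bne  $r0, $r4, L10     | $r0=0 $r1=5 $r2=13 $r3=9 $r4=2 $r5=2  [TAKEN]
PC=6  or   $r4, $r0, $r2     | $r0=0 $r1=5 $r2=13 $r3=9 $r4=13 $r5=2

13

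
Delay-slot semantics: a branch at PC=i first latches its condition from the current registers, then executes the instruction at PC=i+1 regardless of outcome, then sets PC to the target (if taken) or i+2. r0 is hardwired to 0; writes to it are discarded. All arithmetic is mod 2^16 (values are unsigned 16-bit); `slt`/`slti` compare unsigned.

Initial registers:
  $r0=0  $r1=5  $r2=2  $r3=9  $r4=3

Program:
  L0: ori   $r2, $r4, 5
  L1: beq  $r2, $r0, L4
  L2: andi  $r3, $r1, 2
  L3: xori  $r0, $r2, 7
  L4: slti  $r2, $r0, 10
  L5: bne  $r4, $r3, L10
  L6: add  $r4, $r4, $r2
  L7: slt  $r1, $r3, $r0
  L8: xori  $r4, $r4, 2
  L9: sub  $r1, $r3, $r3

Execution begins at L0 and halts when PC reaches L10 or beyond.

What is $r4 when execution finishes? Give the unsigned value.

4

PC=0  ori   $r2, $r4, 5      | $r0=0 $r1=5 $r2=7 $r3=9 $r4=3
PC=1  beq  $r2, $r0, L4      | $r0=0 $r1=5 $r2=7 $r3=9 $r4=3  [not taken]
PC=2  andi  $r3, $r1, 2      | $r0=0 $r1=5 $r2=7 $r3=0 $r4=3
PC=3  xori  $r0, $r2, 7      | $r0=0 $r1=5 $r2=7 $r3=0 $r4=3
PC=4  slti  $r2, $r0, 10     | $r0=0 $r1=5 $r2=1 $r3=0 $r4=3
PC=5  bne  $r4, $r3, L10     | $r0=0 $r1=5 $r2=1 $r3=0 $r4=3  [TAKEN]
PC=6  add  $r4, $r4, $r2     | $r0=0 $r1=5 $r2=1 $r3=0 $r4=4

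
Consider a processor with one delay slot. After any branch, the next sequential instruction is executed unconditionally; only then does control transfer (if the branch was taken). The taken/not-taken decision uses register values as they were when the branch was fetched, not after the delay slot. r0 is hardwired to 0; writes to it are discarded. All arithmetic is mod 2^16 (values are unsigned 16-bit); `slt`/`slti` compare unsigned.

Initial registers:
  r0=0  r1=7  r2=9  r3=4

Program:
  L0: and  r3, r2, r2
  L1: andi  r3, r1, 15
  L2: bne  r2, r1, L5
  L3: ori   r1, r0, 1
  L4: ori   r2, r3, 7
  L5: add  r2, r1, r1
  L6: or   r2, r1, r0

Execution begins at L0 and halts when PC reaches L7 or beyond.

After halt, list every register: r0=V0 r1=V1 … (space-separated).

PC=0  and  r3, r2, r2        | r0=0 r1=7 r2=9 r3=9
PC=1  andi  r3, r1, 15       | r0=0 r1=7 r2=9 r3=7
PC=2  bne  r2, r1, L5        | r0=0 r1=7 r2=9 r3=7  [TAKEN]
PC=3  ori   r1, r0, 1        | r0=0 r1=1 r2=9 r3=7
PC=5  add  r2, r1, r1        | r0=0 r1=1 r2=2 r3=7
PC=6  or   r2, r1, r0        | r0=0 r1=1 r2=1 r3=7

r0=0 r1=1 r2=1 r3=7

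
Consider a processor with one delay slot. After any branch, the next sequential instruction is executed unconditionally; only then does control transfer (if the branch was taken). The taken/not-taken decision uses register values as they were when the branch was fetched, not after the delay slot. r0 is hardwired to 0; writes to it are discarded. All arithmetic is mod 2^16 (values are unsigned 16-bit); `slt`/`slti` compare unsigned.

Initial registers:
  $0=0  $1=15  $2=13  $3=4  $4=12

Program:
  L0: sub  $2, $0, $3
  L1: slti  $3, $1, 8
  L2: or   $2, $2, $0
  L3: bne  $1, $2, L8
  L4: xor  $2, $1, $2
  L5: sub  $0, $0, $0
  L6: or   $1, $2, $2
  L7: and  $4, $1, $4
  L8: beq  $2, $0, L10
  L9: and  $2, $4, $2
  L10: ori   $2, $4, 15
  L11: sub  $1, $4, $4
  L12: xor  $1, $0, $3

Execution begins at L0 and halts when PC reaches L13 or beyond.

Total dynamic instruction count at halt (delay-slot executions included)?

10

[0] sub  $2, $0, $3  →  {$0:0, $1:15, $2:65532, $3:4, $4:12}
[1] slti  $3, $1, 8  →  {$0:0, $1:15, $2:65532, $3:0, $4:12}
[2] or   $2, $2, $0  →  {$0:0, $1:15, $2:65532, $3:0, $4:12}
[3] bne  $1, $2, L8  →  {$0:0, $1:15, $2:65532, $3:0, $4:12}  ⟨branch taken⟩
[4] xor  $2, $1, $2  →  {$0:0, $1:15, $2:65523, $3:0, $4:12}
[8] beq  $2, $0, L10  →  {$0:0, $1:15, $2:65523, $3:0, $4:12}  ⟨branch fallthrough⟩
[9] and  $2, $4, $2  →  {$0:0, $1:15, $2:0, $3:0, $4:12}
[10] ori   $2, $4, 15  →  {$0:0, $1:15, $2:15, $3:0, $4:12}
[11] sub  $1, $4, $4  →  {$0:0, $1:0, $2:15, $3:0, $4:12}
[12] xor  $1, $0, $3  →  {$0:0, $1:0, $2:15, $3:0, $4:12}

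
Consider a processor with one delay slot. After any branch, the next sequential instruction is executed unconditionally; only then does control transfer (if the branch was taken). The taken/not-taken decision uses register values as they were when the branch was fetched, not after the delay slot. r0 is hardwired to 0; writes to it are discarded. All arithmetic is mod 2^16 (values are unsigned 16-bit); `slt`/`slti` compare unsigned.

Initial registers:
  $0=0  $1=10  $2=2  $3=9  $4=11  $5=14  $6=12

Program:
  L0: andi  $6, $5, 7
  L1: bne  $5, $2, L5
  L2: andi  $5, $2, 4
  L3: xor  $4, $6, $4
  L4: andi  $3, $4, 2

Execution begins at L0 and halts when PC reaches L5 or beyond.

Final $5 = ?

#0 andi  $6, $5, 7 ; 0/10/2/9/11/14/6
#1 bne  $5, $2, L5 ; 0/10/2/9/11/14/6 ; →target
#2 andi  $5, $2, 4 ; 0/10/2/9/11/0/6

0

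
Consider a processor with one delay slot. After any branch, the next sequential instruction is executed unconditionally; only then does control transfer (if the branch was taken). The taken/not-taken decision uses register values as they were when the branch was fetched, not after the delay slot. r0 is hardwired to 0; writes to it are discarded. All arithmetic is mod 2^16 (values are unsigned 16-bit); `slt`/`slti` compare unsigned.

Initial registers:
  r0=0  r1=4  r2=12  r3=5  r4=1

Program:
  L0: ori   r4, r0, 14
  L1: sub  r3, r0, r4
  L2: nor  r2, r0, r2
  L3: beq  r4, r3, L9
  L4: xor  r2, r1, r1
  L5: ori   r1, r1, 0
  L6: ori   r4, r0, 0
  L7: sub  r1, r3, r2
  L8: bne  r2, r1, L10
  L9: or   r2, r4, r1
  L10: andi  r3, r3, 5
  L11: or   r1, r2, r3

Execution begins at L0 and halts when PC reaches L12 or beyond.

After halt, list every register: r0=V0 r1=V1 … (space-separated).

#0 ori   r4, r0, 14 ; 0/4/12/5/14
#1 sub  r3, r0, r4 ; 0/4/12/65522/14
#2 nor  r2, r0, r2 ; 0/4/65523/65522/14
#3 beq  r4, r3, L9 ; 0/4/65523/65522/14 ; →fallthru
#4 xor  r2, r1, r1 ; 0/4/0/65522/14
#5 ori   r1, r1, 0 ; 0/4/0/65522/14
#6 ori   r4, r0, 0 ; 0/4/0/65522/0
#7 sub  r1, r3, r2 ; 0/65522/0/65522/0
#8 bne  r2, r1, L10 ; 0/65522/0/65522/0 ; →target
#9 or   r2, r4, r1 ; 0/65522/65522/65522/0
#10 andi  r3, r3, 5 ; 0/65522/65522/0/0
#11 or   r1, r2, r3 ; 0/65522/65522/0/0

r0=0 r1=65522 r2=65522 r3=0 r4=0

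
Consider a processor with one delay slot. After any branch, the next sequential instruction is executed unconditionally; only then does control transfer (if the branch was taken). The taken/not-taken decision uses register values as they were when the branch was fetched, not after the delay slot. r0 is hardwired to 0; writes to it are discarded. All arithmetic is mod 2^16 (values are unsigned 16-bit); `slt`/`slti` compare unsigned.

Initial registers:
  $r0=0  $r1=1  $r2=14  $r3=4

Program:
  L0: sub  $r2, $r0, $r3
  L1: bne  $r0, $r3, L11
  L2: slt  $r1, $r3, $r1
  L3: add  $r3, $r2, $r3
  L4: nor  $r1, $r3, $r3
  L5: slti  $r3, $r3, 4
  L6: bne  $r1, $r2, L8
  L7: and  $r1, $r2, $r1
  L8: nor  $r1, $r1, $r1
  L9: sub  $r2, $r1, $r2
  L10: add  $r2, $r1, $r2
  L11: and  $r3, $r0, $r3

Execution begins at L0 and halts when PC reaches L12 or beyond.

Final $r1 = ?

0

#0 sub  $r2, $r0, $r3 ; 0/1/65532/4
#1 bne  $r0, $r3, L11 ; 0/1/65532/4 ; →target
#2 slt  $r1, $r3, $r1 ; 0/0/65532/4
#11 and  $r3, $r0, $r3 ; 0/0/65532/0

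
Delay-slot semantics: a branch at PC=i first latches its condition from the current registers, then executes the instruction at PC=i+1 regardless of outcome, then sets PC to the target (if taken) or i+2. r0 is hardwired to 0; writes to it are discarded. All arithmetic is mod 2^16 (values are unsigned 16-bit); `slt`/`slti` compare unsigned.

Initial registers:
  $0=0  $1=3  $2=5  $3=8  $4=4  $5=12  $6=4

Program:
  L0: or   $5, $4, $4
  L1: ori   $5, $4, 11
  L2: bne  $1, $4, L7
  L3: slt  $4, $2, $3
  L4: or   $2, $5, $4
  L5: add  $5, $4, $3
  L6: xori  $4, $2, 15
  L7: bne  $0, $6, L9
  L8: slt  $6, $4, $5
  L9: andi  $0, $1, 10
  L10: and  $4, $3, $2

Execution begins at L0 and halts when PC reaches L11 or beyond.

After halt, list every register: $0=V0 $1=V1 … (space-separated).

$0=0 $1=3 $2=5 $3=8 $4=0 $5=15 $6=1

PC=0  or   $5, $4, $4        | $0=0 $1=3 $2=5 $3=8 $4=4 $5=4 $6=4
PC=1  ori   $5, $4, 11       | $0=0 $1=3 $2=5 $3=8 $4=4 $5=15 $6=4
PC=2  bne  $1, $4, L7        | $0=0 $1=3 $2=5 $3=8 $4=4 $5=15 $6=4  [TAKEN]
PC=3  slt  $4, $2, $3        | $0=0 $1=3 $2=5 $3=8 $4=1 $5=15 $6=4
PC=7  bne  $0, $6, L9        | $0=0 $1=3 $2=5 $3=8 $4=1 $5=15 $6=4  [TAKEN]
PC=8  slt  $6, $4, $5        | $0=0 $1=3 $2=5 $3=8 $4=1 $5=15 $6=1
PC=9  andi  $0, $1, 10       | $0=0 $1=3 $2=5 $3=8 $4=1 $5=15 $6=1
PC=10 and  $4, $3, $2        | $0=0 $1=3 $2=5 $3=8 $4=0 $5=15 $6=1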